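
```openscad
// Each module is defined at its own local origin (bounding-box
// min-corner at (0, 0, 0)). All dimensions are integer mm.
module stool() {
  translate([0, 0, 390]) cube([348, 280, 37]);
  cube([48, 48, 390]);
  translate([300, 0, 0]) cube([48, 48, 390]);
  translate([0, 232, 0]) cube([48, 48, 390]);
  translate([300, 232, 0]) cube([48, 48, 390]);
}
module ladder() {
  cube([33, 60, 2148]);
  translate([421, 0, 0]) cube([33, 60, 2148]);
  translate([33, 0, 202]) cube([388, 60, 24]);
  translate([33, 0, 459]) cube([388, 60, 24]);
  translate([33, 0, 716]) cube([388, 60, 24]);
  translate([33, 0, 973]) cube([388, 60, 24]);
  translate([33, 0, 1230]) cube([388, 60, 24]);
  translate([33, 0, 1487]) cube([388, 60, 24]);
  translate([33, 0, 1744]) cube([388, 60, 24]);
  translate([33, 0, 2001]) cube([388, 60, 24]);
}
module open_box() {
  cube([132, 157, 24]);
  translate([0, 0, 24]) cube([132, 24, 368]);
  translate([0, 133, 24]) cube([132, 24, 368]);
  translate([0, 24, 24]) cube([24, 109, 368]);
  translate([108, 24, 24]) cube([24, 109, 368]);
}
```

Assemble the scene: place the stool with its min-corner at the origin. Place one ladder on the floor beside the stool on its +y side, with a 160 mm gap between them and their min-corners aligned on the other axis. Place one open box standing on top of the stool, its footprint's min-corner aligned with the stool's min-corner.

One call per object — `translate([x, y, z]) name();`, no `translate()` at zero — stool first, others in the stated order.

stool();
translate([0, 440, 0]) ladder();
translate([0, 0, 427]) open_box();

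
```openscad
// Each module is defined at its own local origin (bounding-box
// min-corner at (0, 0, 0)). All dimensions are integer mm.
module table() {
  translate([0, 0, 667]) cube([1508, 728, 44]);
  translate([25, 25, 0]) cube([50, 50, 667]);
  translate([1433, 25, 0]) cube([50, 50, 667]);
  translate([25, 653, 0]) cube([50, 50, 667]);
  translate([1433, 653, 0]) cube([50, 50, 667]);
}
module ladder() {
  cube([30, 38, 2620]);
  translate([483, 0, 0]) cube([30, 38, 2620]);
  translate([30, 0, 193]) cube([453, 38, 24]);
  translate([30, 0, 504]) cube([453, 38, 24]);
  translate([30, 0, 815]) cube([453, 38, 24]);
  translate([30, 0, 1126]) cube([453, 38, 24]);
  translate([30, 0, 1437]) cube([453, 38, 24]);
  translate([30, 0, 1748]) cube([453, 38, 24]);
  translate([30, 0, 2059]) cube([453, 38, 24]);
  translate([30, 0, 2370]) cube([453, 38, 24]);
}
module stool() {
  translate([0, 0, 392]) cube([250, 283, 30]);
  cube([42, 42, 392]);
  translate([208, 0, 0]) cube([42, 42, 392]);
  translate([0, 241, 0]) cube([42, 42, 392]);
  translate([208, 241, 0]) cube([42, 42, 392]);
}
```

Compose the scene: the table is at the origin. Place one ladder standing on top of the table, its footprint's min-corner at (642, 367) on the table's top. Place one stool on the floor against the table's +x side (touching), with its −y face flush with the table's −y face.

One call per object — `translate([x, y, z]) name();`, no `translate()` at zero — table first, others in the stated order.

table();
translate([642, 367, 711]) ladder();
translate([1508, 0, 0]) stool();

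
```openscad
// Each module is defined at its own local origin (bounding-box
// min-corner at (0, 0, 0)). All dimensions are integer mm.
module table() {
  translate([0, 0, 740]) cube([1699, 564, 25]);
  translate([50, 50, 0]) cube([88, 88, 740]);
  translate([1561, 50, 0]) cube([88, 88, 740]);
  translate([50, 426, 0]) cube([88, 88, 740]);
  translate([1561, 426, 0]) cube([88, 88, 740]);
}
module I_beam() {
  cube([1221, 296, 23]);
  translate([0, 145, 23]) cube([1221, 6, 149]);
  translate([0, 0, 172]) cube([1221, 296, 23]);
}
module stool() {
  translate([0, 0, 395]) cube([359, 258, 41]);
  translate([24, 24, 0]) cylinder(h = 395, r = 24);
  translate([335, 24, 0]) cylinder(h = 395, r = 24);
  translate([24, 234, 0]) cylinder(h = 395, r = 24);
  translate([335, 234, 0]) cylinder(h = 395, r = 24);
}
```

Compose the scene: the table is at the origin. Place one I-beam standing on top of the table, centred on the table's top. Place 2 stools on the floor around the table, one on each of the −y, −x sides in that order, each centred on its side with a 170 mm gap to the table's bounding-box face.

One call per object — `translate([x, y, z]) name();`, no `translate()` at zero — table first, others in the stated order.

table();
translate([239, 134, 765]) I_beam();
translate([670, -428, 0]) stool();
translate([-529, 153, 0]) stool();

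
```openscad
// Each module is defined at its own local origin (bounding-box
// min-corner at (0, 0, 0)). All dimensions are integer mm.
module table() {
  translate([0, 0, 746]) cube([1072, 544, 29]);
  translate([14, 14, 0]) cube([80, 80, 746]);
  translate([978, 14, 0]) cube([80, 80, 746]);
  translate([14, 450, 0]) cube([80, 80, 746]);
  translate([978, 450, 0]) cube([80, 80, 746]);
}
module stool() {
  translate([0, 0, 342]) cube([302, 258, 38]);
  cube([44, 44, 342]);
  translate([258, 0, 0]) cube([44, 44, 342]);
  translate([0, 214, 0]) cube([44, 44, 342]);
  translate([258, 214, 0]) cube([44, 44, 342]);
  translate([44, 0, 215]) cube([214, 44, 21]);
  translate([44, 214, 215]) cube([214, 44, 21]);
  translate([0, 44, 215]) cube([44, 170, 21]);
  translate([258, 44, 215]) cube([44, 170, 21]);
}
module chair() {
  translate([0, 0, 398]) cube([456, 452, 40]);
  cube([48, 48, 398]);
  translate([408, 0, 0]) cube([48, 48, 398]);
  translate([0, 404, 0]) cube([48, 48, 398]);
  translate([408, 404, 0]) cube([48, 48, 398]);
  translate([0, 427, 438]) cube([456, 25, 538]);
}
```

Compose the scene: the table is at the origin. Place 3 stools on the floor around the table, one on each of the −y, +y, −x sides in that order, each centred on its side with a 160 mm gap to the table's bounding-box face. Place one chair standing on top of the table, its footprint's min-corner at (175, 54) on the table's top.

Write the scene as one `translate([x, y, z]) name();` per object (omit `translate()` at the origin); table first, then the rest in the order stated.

table();
translate([385, -418, 0]) stool();
translate([385, 704, 0]) stool();
translate([-462, 143, 0]) stool();
translate([175, 54, 775]) chair();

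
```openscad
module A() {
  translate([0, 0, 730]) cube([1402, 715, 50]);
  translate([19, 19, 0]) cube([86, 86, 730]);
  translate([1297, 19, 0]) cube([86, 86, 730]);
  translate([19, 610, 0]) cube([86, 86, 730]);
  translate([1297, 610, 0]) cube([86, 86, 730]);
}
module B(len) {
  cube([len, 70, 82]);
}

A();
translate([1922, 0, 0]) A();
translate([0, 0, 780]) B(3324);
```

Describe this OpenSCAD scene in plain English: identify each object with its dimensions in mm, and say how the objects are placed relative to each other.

A is a table: top 1402 mm (x) × 715 mm (y), 50 mm thick, upper face at z = 780 mm, on four 86×86 mm square legs, each inset 19 mm from the nearest pair of top edges, running from z = 0 to the bottom of the top.

B is a rectangular beam 3324 mm long (x), 70 mm deep (y), 82 mm thick (z).

The beam spans the tops of two tables placed 520 mm apart, resting at z = 780 mm.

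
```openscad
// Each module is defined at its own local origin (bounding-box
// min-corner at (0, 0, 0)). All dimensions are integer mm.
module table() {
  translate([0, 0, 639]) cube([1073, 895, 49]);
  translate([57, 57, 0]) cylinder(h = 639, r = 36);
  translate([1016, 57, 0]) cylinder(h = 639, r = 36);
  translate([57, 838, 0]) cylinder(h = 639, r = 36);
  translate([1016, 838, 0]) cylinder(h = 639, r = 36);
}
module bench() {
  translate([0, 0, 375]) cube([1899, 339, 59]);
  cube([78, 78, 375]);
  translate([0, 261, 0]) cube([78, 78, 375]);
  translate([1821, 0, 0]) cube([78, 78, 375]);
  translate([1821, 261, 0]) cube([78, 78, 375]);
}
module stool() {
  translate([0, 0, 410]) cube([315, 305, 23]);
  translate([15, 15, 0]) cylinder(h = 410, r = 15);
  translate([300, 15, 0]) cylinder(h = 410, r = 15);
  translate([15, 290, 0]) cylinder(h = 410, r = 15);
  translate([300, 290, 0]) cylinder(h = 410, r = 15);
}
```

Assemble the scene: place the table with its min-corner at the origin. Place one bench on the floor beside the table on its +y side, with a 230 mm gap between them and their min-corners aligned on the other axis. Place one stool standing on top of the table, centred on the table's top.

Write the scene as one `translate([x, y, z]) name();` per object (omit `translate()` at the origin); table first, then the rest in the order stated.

table();
translate([0, 1125, 0]) bench();
translate([379, 295, 688]) stool();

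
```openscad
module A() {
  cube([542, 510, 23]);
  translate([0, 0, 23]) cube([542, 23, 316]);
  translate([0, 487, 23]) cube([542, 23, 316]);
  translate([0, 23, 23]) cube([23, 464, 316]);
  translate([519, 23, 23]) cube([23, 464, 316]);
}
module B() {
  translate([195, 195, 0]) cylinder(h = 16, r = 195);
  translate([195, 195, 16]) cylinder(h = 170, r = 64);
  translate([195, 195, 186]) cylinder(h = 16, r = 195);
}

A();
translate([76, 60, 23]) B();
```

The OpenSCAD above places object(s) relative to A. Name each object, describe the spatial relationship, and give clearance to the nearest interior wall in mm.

A is an open box. B is a spool. The spool sits inside the open box, centred. The clearance to the nearest interior wall is 37 mm.

Clearances: x = 53, y = 37; minimum 37 mm.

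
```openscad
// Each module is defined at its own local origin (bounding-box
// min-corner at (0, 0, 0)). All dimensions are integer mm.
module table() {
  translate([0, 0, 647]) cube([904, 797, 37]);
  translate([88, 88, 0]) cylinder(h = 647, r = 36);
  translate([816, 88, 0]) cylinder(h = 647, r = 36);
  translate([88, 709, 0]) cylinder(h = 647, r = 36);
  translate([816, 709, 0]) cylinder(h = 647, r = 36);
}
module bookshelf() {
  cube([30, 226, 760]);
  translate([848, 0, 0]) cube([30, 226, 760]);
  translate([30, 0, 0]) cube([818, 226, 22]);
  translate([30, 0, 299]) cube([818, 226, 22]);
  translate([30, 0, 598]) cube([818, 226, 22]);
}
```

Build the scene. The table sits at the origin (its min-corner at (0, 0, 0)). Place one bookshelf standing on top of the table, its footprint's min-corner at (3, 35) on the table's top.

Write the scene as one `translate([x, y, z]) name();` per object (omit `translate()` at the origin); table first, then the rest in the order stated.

table();
translate([3, 35, 684]) bookshelf();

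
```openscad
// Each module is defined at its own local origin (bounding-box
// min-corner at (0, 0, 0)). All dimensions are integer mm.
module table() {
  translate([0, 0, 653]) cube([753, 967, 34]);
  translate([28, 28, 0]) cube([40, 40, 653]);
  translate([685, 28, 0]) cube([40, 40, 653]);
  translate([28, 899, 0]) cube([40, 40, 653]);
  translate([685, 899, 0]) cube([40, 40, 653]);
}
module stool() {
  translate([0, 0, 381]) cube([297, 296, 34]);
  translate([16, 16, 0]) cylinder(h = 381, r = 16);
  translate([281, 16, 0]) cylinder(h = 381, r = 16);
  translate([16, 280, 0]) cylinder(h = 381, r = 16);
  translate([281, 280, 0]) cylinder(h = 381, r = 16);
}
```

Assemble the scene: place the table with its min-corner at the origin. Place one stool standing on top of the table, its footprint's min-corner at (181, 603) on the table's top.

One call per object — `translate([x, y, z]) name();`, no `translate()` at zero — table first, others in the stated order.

table();
translate([181, 603, 687]) stool();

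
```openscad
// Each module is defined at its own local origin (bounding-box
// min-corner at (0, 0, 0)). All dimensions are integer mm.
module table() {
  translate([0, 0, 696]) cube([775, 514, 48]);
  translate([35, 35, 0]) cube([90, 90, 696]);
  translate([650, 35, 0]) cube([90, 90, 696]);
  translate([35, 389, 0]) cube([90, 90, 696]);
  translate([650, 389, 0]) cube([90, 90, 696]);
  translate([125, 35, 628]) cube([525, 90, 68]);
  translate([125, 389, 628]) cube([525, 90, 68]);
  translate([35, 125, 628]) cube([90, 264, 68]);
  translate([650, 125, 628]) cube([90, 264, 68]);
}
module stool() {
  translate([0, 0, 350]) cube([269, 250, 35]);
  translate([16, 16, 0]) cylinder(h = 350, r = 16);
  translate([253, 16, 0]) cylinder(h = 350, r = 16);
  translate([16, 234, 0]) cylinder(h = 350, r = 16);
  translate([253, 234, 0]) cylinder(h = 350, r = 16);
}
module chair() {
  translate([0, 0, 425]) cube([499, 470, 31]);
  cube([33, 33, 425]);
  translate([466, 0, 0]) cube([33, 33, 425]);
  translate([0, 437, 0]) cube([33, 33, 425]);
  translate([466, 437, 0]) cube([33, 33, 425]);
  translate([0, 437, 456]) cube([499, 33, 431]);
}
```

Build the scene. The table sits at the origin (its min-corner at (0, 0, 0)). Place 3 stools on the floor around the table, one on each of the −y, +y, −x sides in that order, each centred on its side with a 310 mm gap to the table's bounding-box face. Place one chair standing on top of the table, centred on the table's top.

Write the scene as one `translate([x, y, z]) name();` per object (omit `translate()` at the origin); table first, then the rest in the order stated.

table();
translate([253, -560, 0]) stool();
translate([253, 824, 0]) stool();
translate([-579, 132, 0]) stool();
translate([138, 22, 744]) chair();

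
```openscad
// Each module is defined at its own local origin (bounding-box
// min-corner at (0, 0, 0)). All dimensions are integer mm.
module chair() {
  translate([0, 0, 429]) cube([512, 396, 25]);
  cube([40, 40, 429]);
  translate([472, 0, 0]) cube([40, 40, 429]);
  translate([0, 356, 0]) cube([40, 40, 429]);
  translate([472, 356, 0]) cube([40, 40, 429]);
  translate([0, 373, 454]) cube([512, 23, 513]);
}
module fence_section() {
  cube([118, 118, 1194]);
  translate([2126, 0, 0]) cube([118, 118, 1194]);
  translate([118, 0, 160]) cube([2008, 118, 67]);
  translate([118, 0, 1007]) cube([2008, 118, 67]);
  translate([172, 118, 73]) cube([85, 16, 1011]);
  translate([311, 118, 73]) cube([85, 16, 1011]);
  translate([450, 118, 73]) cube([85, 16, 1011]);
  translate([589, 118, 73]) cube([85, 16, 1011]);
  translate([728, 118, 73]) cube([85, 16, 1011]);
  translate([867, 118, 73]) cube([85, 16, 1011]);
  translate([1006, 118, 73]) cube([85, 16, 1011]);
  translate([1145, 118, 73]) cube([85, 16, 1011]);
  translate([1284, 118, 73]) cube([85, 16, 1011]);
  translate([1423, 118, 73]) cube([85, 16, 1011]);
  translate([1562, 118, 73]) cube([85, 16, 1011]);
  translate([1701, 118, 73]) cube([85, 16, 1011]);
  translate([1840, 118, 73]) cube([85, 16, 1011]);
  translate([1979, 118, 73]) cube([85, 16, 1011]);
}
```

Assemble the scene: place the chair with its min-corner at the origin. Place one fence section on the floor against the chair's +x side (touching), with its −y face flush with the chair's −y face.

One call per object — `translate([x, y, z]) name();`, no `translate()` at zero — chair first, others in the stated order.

chair();
translate([512, 0, 0]) fence_section();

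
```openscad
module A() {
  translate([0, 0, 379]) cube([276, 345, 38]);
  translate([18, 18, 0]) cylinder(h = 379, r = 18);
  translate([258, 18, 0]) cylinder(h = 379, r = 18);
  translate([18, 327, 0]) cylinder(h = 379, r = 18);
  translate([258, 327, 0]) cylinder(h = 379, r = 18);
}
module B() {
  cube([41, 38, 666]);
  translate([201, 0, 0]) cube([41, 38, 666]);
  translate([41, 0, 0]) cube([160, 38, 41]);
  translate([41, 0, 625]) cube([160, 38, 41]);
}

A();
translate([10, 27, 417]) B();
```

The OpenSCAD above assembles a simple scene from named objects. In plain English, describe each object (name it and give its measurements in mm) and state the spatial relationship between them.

A is a four-legged stool. The seat is 276×345 mm, 38 mm thick, top at z = 417 mm. It stands on four round legs, each 36 mm in diameter, from z = 0 to the seat underside, each leg's axis is inset half a diameter from the nearest pair of seat edges (so the leg's bounding box is flush with the corner).

B is a rectangular picture frame lying in the x–z plane (depth along y). The opening is 160 mm wide (x) by 584 mm tall (z), surrounded by a border 41 mm wide on all four sides. The frame is 38 mm deep and is made of two full-height vertical stiles with two horizontal rails fitted between them.

The picture frame is on top of the stool.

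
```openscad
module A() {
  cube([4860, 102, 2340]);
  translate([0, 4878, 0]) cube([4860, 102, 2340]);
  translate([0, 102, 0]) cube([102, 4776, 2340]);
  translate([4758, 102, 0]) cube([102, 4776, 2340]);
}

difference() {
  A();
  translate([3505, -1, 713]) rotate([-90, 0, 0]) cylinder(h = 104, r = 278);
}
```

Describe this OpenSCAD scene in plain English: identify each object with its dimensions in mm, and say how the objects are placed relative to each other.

A is the wall frame of a small rectangular building: four walls, each 2340 mm tall and 102 mm thick, enclosing a footprint 4860 mm (x) by 4980 mm (y) outside-to-outside, with no floor or roof. The front and back walls (the −y and +y sides) span the full width; the two side walls fit between them.

The house frame has a circular hole of radius 278 mm through its front wall, centred at (x = 3505, z = 713).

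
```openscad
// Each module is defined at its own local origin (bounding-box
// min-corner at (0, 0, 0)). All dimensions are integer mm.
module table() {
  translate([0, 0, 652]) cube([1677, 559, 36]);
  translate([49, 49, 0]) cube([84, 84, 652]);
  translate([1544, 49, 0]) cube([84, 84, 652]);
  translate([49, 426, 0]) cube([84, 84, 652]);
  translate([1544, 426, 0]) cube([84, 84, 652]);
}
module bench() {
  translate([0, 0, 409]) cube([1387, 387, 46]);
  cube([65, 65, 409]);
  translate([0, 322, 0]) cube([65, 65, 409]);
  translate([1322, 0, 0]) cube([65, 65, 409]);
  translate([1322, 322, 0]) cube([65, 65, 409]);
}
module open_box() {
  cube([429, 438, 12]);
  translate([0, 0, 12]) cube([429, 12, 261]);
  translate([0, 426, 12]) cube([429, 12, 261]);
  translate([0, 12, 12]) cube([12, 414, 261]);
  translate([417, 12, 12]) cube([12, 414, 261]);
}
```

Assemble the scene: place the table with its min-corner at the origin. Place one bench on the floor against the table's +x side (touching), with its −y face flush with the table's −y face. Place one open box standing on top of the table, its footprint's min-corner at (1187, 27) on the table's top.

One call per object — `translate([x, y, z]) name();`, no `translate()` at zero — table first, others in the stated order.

table();
translate([1677, 0, 0]) bench();
translate([1187, 27, 688]) open_box();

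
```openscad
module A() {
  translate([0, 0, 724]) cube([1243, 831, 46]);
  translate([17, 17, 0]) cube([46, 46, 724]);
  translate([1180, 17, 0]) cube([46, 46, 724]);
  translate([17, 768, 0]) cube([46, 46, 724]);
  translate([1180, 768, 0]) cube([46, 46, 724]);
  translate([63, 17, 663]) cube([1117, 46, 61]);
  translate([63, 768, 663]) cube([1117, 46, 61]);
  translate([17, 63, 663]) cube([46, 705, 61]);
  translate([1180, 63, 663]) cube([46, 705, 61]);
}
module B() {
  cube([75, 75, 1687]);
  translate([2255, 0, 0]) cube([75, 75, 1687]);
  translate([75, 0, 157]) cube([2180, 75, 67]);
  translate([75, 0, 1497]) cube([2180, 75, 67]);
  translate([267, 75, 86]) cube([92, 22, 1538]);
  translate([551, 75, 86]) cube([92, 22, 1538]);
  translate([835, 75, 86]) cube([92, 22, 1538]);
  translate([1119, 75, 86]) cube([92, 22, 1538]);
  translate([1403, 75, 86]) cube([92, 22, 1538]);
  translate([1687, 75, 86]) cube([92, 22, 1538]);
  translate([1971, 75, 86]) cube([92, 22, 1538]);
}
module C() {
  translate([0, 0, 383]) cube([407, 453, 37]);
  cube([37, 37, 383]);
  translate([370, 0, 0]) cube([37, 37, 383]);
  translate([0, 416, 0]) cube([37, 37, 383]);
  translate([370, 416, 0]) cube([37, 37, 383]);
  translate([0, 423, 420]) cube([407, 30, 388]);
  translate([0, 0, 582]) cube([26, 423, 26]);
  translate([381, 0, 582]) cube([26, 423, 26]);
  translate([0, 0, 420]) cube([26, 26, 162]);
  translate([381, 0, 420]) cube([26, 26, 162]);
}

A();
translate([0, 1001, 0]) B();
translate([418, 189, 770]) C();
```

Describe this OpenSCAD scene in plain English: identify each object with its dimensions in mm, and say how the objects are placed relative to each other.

A is a rectangular dining table. The top is 1243×831×46 mm with its upper surface at z = 770 mm. It stands on four 46×46 mm square legs, each inset 17 mm from the nearest pair of top edges, running from the floor to the underside of the top. Four apron rails, 46 mm thick and 61 mm tall, run between adjacent legs with their top edges flush with the underside of the top and their outer faces flush with the legs' outer faces.

B is a fence section. Two 75×75 mm posts, 1687 mm tall, stand on the floor with a clear span of 2180 mm between their inner faces. Two horizontal rails of 75×67 mm section span the gap between the posts with their undersides at z = 157 mm and z = 1497 mm, flush with the posts' −y face. 7 pickets, each 92 mm wide, 22 mm thick and 1538 mm tall, are fixed to the +y face of the rails with their bottoms at z = 86 mm, evenly spaced across the span with equal gaps (rounded down to the nearest mm) at the −x end and between each pair — any rounding remainder accumulates at the +x end.

C is a chair: 407×453 mm seat, 37 mm thick, top at z = 420 mm, on four 37 mm square corner legs flush with the seat edges. A 30 mm thick backrest slab spans the full seat width, extending 388 mm above the seat top, its back face flush with the seat's +y edge. Two armrests of 26×26 mm section run along each side from the seat's front edge to the front of the backrest, top faces 188 mm above the seat top and outer faces flush with the seat's x-edges; a 26×26 mm post under the front of each armrest stands on the seat at the front corner.

The fence section is on the floor beside the table on its +y side. The chair is on top of the table, centred.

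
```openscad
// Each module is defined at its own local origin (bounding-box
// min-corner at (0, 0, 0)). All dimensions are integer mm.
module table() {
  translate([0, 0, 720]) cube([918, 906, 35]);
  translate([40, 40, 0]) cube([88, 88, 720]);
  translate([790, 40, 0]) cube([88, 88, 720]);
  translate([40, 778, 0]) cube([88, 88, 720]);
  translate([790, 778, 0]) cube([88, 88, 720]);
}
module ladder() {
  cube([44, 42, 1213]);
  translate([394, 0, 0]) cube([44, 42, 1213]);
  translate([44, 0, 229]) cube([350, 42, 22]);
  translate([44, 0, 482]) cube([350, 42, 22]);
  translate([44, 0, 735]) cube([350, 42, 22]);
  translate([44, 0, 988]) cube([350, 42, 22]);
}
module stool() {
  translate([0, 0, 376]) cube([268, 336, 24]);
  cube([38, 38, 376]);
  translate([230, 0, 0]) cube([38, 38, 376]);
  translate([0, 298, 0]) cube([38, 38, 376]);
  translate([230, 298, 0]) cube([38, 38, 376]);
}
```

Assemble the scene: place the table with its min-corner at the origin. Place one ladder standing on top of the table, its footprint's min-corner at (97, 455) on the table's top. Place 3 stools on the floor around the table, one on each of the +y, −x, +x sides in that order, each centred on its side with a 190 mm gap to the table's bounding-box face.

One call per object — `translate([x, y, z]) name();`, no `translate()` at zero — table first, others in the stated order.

table();
translate([97, 455, 755]) ladder();
translate([325, 1096, 0]) stool();
translate([-458, 285, 0]) stool();
translate([1108, 285, 0]) stool();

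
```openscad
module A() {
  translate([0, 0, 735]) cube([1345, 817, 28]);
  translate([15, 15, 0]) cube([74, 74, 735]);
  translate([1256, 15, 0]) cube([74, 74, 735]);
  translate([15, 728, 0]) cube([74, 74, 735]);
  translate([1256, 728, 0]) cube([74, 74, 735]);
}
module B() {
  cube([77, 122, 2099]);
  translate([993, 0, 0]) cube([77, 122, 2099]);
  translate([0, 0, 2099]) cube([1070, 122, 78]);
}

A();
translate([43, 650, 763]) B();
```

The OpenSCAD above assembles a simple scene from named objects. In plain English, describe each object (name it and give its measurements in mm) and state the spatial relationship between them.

A is a table with a 1345×817 mm rectangular top, 28 mm thick, top surface at z = 763 mm, supported by four 74×74 mm square legs, each inset 15 mm from the nearest pair of top edges, running from the floor.

B is a rectangular door frame: two vertical jambs of 77×122 mm section, 2099 mm tall, with a clear opening 916 mm wide between their inner faces. A header 78 mm tall and 122 mm deep lies on top of the jambs and spans the full outside width.

The door frame is on top of the table.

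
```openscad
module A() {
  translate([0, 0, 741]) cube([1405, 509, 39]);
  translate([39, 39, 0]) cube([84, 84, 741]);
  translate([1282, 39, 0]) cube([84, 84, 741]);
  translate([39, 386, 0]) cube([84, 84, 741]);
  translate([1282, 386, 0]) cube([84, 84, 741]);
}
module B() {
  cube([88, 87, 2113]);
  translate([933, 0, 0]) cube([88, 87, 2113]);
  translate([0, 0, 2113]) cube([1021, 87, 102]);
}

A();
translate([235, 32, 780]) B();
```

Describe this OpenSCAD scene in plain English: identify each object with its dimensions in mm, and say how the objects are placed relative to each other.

A is a table with a 1405×509 mm rectangular top, 39 mm thick, top surface at z = 780 mm, supported by four 84×84 mm square legs, each inset 39 mm from the nearest pair of top edges, running from the floor.

B is a door frame. The clear opening is 845 mm wide and 2113 mm high. Two 88 mm wide jambs, 87 mm deep, stand either side of the opening from the floor to the top of the opening. A 102 mm thick head sits across the top of both jambs, spanning the full outside width of the frame.

The door frame is on top of the table.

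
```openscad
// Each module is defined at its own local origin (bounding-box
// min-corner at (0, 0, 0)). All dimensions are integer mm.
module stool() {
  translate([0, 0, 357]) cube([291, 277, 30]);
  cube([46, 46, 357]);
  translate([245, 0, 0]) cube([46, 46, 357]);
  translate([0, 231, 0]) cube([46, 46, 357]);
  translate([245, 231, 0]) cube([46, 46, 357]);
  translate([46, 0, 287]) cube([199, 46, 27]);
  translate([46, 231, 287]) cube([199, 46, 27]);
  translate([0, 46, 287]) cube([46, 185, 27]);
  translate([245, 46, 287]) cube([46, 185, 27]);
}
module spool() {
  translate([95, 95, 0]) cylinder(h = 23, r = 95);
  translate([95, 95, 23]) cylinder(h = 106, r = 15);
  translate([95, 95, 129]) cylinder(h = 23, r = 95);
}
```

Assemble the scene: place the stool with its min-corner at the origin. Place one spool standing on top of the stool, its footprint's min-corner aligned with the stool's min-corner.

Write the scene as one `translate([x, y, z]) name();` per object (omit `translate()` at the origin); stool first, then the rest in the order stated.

stool();
translate([0, 0, 387]) spool();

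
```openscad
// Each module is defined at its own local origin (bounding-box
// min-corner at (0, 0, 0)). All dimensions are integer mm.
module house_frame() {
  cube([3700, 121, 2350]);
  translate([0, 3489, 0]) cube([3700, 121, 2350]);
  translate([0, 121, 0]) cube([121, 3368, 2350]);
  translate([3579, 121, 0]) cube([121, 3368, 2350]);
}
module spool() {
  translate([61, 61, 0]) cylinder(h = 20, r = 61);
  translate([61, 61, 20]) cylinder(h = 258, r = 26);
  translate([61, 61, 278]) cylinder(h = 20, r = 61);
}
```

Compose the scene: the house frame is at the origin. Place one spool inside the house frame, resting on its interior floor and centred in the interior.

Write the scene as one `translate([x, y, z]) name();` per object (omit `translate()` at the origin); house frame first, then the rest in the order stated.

house_frame();
translate([1789, 1744, 0]) spool();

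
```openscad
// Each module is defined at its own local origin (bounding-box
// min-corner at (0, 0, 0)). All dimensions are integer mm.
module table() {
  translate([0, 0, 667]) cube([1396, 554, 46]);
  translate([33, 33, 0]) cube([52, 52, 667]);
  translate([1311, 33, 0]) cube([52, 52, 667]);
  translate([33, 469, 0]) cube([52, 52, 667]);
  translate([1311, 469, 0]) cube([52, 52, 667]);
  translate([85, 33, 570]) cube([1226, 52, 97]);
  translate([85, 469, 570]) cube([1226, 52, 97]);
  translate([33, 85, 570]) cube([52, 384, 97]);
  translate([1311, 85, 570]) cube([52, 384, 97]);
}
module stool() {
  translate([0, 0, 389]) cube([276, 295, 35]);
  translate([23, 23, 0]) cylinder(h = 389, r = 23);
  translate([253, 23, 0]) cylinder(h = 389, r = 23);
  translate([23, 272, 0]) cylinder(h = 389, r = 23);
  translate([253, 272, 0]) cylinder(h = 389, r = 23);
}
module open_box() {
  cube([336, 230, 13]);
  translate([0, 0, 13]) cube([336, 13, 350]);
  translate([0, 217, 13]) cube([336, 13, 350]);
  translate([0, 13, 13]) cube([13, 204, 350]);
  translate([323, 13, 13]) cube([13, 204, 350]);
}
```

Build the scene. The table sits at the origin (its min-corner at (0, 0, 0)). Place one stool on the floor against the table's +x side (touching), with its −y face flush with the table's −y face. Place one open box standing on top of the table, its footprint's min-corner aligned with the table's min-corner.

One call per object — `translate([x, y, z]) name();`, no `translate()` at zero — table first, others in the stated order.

table();
translate([1396, 0, 0]) stool();
translate([0, 0, 713]) open_box();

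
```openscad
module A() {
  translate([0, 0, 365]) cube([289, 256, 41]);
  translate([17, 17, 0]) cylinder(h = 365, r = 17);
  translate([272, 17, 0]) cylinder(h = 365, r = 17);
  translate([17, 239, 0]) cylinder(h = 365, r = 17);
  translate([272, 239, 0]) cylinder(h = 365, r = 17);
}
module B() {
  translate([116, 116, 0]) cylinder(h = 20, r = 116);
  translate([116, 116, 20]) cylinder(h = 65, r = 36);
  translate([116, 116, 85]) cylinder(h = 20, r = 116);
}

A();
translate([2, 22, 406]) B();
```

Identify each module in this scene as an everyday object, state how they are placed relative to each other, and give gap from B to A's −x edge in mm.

The spool's min-x is at 2; the stool's min-x is 0; gap = 2 mm.

A is a stool. B is a spool. The spool is on top of the stool. The gap from the spool to the stool's −x edge is 2 mm.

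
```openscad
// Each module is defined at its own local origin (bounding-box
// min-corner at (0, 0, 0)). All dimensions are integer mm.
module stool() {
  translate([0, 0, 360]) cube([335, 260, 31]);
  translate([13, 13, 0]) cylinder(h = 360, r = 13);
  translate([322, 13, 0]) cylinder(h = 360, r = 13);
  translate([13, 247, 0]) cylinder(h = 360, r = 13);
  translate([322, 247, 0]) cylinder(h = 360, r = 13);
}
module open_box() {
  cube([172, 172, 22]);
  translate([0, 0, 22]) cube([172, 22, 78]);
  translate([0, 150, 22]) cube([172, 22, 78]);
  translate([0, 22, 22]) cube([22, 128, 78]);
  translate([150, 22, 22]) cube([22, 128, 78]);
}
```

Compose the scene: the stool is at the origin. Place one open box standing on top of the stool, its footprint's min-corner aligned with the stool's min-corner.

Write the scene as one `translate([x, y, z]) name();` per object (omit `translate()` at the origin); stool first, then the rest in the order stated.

stool();
translate([0, 0, 391]) open_box();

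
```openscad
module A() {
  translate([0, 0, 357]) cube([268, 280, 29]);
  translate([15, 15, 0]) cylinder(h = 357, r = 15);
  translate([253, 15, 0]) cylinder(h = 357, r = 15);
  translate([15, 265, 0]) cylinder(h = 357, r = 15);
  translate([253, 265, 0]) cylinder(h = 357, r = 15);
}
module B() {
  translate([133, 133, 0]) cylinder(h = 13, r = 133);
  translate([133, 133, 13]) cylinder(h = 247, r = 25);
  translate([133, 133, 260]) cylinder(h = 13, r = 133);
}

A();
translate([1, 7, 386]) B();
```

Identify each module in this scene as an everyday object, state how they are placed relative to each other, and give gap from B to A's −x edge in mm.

The spool's min-x is at 1; the stool's min-x is 0; gap = 1 mm.

A is a stool. B is a spool. The spool is on top of the stool, centred. The gap from the spool to the stool's −x edge is 1 mm.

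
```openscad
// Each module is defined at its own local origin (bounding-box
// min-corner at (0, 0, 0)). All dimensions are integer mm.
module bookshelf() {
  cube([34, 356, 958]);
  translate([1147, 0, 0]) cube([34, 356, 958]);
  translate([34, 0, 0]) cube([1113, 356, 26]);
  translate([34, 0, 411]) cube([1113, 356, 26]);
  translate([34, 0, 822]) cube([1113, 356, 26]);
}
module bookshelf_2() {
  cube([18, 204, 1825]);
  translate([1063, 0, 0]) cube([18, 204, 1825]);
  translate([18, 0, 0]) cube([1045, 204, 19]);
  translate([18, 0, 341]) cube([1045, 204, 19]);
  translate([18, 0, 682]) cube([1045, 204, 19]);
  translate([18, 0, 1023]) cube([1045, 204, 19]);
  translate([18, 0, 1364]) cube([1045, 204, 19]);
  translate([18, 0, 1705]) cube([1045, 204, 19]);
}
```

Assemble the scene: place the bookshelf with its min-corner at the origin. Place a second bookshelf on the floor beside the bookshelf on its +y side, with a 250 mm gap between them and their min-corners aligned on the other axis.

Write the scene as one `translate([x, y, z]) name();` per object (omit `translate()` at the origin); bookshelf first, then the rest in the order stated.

bookshelf();
translate([0, 606, 0]) bookshelf_2();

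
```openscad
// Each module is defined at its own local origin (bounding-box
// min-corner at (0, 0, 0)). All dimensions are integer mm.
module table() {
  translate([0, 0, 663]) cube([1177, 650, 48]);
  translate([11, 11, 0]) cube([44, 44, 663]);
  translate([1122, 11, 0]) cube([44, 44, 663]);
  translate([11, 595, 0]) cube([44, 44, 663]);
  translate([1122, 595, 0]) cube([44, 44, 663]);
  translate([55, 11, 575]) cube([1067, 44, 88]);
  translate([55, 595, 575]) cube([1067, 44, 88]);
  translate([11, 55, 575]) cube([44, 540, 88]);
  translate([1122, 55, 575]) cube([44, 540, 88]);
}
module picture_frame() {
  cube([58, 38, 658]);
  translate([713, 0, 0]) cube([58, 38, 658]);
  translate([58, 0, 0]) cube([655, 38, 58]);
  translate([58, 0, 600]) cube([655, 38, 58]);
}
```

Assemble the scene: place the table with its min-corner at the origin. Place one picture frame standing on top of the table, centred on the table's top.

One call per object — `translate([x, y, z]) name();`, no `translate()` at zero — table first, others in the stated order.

table();
translate([203, 306, 711]) picture_frame();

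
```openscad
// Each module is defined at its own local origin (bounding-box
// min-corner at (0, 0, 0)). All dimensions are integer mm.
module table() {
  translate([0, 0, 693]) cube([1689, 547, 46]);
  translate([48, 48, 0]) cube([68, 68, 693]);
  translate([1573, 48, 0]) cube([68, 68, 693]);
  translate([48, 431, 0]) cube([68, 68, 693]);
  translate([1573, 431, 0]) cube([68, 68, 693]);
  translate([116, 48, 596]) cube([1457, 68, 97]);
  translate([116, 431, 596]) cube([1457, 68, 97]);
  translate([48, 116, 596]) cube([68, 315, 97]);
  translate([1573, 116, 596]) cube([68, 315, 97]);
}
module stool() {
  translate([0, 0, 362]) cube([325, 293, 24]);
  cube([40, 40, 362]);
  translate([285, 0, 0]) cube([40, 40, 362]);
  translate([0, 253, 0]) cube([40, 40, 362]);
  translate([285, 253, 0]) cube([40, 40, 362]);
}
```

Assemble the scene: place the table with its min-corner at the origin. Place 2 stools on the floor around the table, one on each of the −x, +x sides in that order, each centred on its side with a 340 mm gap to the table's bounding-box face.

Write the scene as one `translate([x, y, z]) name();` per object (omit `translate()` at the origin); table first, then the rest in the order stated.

table();
translate([-665, 127, 0]) stool();
translate([2029, 127, 0]) stool();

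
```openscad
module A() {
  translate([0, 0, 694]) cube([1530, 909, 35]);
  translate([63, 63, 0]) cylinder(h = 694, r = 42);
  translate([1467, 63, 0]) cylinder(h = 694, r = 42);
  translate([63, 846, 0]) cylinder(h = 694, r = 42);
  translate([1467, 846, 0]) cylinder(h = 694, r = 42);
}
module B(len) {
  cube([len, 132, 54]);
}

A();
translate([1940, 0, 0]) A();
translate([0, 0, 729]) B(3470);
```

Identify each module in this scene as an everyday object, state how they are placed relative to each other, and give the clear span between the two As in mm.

A is a table. B is a beam. A beam spans the tops of two tables. The clear span between the two tables is 410 mm.

Second table starts at x = 1940; first ends at x = 1530; clear span = 1940 − 1530 = 410 mm.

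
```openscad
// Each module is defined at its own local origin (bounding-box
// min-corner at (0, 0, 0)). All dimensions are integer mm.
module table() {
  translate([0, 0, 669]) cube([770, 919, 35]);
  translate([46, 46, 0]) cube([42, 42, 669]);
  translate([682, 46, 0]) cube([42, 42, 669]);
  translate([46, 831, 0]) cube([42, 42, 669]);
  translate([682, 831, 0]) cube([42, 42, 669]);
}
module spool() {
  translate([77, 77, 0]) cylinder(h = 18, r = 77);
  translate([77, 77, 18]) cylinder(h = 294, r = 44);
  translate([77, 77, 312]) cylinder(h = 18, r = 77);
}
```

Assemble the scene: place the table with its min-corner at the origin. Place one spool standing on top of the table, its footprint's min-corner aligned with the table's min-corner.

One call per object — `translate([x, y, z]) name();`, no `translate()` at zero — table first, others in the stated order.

table();
translate([0, 0, 704]) spool();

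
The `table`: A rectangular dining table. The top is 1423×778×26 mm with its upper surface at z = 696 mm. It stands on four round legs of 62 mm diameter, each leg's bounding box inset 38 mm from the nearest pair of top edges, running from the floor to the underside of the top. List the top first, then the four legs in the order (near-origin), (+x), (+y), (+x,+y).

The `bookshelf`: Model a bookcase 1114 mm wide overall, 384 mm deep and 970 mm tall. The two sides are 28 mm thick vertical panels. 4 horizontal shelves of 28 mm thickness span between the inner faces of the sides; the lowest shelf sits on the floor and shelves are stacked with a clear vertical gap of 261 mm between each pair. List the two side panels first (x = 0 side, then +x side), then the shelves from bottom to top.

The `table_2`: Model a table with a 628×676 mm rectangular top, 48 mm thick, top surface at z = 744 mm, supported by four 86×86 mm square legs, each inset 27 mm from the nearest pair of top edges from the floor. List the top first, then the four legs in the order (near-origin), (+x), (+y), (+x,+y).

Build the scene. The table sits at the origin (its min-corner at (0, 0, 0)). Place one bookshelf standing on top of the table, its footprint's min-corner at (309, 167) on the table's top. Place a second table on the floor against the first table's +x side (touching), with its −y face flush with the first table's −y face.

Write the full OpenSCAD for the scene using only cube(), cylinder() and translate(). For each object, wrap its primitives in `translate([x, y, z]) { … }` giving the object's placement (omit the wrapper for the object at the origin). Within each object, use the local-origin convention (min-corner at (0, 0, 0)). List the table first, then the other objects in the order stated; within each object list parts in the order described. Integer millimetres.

translate([0, 0, 670]) cube([1423, 778, 26]);
translate([69, 69, 0]) cylinder(h = 670, r = 31);
translate([1354, 69, 0]) cylinder(h = 670, r = 31);
translate([69, 709, 0]) cylinder(h = 670, r = 31);
translate([1354, 709, 0]) cylinder(h = 670, r = 31);
translate([309, 167, 696]) {
  cube([28, 384, 970]);
  translate([1086, 0, 0]) cube([28, 384, 970]);
  translate([28, 0, 0]) cube([1058, 384, 28]);
  translate([28, 0, 289]) cube([1058, 384, 28]);
  translate([28, 0, 578]) cube([1058, 384, 28]);
  translate([28, 0, 867]) cube([1058, 384, 28]);
}
translate([1423, 0, 0]) {
  translate([0, 0, 696]) cube([628, 676, 48]);
  translate([27, 27, 0]) cube([86, 86, 696]);
  translate([515, 27, 0]) cube([86, 86, 696]);
  translate([27, 563, 0]) cube([86, 86, 696]);
  translate([515, 563, 0]) cube([86, 86, 696]);
}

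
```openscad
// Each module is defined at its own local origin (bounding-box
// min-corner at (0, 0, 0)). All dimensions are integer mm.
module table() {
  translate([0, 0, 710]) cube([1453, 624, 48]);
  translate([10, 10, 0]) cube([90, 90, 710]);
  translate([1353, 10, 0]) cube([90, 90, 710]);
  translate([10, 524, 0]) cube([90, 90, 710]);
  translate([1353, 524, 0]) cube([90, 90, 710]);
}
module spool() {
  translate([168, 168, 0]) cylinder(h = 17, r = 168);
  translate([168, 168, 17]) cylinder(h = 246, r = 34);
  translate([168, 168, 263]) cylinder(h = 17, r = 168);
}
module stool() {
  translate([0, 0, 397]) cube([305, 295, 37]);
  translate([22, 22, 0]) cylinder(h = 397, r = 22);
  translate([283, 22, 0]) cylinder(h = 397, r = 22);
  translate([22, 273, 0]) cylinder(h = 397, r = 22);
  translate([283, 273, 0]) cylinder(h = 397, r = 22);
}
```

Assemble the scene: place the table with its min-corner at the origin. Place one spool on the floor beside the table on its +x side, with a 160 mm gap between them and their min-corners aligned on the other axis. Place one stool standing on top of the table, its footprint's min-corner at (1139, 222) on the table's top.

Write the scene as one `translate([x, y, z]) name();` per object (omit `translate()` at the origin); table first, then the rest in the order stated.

table();
translate([1613, 0, 0]) spool();
translate([1139, 222, 758]) stool();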